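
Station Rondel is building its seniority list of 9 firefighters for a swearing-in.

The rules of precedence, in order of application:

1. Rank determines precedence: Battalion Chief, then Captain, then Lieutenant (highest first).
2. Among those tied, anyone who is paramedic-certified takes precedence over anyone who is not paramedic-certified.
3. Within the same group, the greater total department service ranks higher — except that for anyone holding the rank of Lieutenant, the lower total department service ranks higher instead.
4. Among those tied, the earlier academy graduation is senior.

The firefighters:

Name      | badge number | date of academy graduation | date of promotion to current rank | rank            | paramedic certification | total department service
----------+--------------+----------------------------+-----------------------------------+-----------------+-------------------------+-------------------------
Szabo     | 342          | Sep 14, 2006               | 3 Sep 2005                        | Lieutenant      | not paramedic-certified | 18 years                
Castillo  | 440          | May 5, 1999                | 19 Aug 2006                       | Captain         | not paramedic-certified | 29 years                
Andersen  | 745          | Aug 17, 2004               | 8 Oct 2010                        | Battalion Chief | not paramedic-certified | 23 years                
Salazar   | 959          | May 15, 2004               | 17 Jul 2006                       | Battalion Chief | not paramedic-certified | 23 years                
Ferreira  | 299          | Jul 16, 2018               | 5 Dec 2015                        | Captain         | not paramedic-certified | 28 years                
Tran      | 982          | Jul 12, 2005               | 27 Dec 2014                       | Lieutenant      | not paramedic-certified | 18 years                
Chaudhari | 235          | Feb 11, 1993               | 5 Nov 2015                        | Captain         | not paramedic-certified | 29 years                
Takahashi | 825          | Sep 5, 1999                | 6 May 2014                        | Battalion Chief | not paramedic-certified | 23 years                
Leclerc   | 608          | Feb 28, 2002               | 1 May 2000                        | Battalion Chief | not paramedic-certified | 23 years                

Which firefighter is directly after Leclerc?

Salazar

By rank: Takahashi, Leclerc, Salazar and Andersen (Battalion Chief); then Chaudhari, Castillo and Ferreira (Captain); then Tran and Szabo (Lieutenant).
Takahashi, Leclerc, Salazar and Andersen are each not paramedic-certified, so the next rule applies.
Takahashi, Leclerc, Salazar and Andersen all have total department service 23 years, so the next rule applies.
Among Takahashi, Leclerc, Salazar and Andersen, by date of academy graduation (earlier first): Takahashi (Sep 5, 1999) before Leclerc (Feb 28, 2002) before Salazar (May 15, 2004) before Andersen (Aug 17, 2004).
Chaudhari, Castillo and Ferreira are each not paramedic-certified, so the next rule applies.
Among Chaudhari, Castillo and Ferreira, by total department service (higher first): Chaudhari and Castillo (29 years) before Ferreira (28 years).
Among Chaudhari and Castillo, by date of academy graduation (earlier first): Chaudhari (Feb 11, 1993) before Castillo (May 5, 1999).
Tran and Szabo are each not paramedic-certified, so the next rule applies.
Tran and Szabo both have total department service 18 years, so the next rule applies.
Among Tran and Szabo, by date of academy graduation (earlier first): Tran (Jul 12, 2005) before Szabo (Sep 14, 2006).
Order: Takahashi, Leclerc, Salazar, Andersen, Chaudhari, Castillo, Ferreira, Tran, Szabo.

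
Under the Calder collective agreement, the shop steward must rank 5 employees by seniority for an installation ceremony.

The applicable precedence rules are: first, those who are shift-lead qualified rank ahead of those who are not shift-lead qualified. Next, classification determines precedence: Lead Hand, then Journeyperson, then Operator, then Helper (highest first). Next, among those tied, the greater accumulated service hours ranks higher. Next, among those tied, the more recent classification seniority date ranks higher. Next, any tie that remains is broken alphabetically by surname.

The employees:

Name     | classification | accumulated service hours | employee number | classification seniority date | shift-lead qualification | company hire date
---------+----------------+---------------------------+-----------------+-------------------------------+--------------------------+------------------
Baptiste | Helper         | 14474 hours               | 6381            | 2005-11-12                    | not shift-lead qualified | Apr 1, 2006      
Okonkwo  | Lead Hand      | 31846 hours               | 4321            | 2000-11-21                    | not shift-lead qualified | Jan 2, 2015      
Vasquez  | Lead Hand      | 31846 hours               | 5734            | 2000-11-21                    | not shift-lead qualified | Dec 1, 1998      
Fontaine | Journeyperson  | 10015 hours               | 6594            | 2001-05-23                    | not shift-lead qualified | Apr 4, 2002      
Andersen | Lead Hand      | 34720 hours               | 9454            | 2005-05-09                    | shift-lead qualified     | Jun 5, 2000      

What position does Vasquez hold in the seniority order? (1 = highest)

By the first rule: Andersen (shift-lead qualified); then Okonkwo, Vasquez, Fontaine and Baptiste (each not shift-lead qualified).
Among Okonkwo, Vasquez, Fontaine and Baptiste, by classification: Okonkwo and Vasquez (Lead Hand) before Fontaine (Journeyperson) before Baptiste (Helper).
Okonkwo and Vasquez both have accumulated service hours 31846 hours, so the next rule applies.
Okonkwo and Vasquez both have classification seniority date 2000-11-21, so the next rule applies.
Among Okonkwo and Vasquez, alphabetically by surname: Okonkwo before Vasquez.
Order: Andersen, Okonkwo, Vasquez, Fontaine, Baptiste. So position 3.

3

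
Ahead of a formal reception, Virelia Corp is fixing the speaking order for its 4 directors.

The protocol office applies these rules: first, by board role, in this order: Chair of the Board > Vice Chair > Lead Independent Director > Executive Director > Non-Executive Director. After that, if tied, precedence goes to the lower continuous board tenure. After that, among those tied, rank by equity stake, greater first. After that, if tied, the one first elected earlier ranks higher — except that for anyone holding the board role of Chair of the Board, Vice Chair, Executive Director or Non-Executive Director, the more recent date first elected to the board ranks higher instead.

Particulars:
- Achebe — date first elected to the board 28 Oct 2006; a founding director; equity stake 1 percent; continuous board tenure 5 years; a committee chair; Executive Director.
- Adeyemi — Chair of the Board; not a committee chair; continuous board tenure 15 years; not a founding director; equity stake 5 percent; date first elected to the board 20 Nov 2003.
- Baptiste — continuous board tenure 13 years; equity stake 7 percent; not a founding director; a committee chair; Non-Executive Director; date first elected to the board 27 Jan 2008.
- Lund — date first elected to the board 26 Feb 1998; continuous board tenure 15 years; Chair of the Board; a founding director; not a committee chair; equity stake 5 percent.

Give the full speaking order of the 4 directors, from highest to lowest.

By board role: Adeyemi and Lund (Chair of the Board); then Achebe (Executive Director); then Baptiste (Non-Executive Director).
Adeyemi and Lund both have continuous board tenure 15 years, so the next rule applies.
Adeyemi and Lund both have equity stake 5 percent, so the next rule applies.
Among Adeyemi and Lund, by date first elected to the board (later first) (reversed rule for this group): Adeyemi (20 Nov 2003) before Lund (26 Feb 1998).
Full order: Adeyemi, Lund, Achebe, Baptiste.

Adeyemi, Lund, Achebe, Baptiste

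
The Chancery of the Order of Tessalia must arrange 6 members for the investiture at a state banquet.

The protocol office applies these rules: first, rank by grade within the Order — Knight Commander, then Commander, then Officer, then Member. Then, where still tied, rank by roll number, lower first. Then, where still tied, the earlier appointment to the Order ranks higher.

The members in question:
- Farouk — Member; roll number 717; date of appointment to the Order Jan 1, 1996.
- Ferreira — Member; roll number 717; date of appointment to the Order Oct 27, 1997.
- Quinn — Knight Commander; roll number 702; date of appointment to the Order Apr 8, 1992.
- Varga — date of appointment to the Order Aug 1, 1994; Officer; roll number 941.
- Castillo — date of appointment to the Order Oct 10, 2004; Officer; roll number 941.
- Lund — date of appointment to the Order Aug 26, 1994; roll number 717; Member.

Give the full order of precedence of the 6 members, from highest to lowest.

Quinn, Varga, Castillo, Lund, Farouk, Ferreira

By grade within the Order: Quinn (Knight Commander); then Varga and Castillo (Officer); then Lund, Farouk and Ferreira (Member).
Varga and Castillo both have roll number 941, so the next rule applies.
Among Varga and Castillo, by date of appointment to the Order (earlier first): Varga (Aug 1, 1994) before Castillo (Oct 10, 2004).
Lund, Farouk and Ferreira all have roll number 717, so the next rule applies.
Among Lund, Farouk and Ferreira, by date of appointment to the Order (earlier first): Lund (Aug 26, 1994) before Farouk (Jan 1, 1996) before Ferreira (Oct 27, 1997).
Full order: Quinn, Varga, Castillo, Lund, Farouk, Ferreira.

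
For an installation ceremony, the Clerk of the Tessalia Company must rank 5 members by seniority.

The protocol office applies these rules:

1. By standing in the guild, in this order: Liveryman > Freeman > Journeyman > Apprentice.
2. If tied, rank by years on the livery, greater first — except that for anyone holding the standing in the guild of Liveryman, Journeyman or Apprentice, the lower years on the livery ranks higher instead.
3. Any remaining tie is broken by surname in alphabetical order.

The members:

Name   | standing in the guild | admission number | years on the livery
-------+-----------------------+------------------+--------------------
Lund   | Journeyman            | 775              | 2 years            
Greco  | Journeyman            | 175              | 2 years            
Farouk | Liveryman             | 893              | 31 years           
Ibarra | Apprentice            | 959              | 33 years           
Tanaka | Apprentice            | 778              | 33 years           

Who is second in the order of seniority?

Greco

By standing in the guild: Farouk (Liveryman); then Greco and Lund (Journeyman); then Ibarra and Tanaka (Apprentice).
Greco and Lund both have years on the livery 2 years, so the next rule applies.
Among Greco and Lund, alphabetically by surname: Greco before Lund.
Ibarra and Tanaka both have years on the livery 33 years, so the next rule applies.
Among Ibarra and Tanaka, alphabetically by surname: Ibarra before Tanaka.
Order: Farouk, Greco, Lund, Ibarra, Tanaka.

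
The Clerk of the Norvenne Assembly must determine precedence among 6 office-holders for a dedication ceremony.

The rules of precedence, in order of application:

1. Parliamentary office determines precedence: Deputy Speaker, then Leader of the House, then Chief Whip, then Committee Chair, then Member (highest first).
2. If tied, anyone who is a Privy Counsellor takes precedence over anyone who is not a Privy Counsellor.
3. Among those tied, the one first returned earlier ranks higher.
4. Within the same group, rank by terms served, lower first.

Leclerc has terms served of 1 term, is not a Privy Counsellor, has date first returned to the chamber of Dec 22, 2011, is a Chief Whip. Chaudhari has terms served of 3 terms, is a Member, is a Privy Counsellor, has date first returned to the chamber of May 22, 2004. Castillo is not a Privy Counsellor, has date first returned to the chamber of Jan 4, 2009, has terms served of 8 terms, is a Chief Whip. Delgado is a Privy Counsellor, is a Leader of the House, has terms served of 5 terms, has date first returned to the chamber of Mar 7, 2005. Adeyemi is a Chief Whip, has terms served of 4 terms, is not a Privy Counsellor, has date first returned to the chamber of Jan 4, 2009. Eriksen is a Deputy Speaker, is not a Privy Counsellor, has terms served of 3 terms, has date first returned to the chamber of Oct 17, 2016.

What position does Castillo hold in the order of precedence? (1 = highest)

By parliamentary office: Eriksen (Deputy Speaker); then Delgado (Leader of the House); then Adeyemi, Castillo and Leclerc (Chief Whip); then Chaudhari (Member).
Adeyemi, Castillo and Leclerc are each not a Privy Counsellor, so the next rule applies.
Among Adeyemi, Castillo and Leclerc, by date first returned to the chamber (earlier first): Adeyemi and Castillo (Jan 4, 2009) before Leclerc (Dec 22, 2011).
Among Adeyemi and Castillo, by terms served (lower first): Adeyemi (4 terms) before Castillo (8 terms).
Order: Eriksen, Delgado, Adeyemi, Castillo, Leclerc, Chaudhari. So position 4.

4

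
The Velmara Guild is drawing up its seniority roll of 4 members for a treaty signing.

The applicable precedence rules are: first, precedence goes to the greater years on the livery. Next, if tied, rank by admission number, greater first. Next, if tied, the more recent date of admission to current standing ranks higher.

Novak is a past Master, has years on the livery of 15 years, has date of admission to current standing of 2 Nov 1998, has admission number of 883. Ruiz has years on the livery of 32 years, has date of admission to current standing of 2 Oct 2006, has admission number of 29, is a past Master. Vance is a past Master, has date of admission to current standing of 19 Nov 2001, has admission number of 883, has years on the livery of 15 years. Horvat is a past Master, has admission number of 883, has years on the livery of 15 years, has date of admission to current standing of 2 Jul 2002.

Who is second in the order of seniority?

Horvat

By years on the livery (higher first): Ruiz (32 years); then Horvat, Vance and Novak (each 15 years).
Horvat, Vance and Novak all have admission number 883, so the next rule applies.
Among Horvat, Vance and Novak, by date of admission to current standing (later first): Horvat (2 Jul 2002) before Vance (19 Nov 2001) before Novak (2 Nov 1998).
Order: Ruiz, Horvat, Vance, Novak.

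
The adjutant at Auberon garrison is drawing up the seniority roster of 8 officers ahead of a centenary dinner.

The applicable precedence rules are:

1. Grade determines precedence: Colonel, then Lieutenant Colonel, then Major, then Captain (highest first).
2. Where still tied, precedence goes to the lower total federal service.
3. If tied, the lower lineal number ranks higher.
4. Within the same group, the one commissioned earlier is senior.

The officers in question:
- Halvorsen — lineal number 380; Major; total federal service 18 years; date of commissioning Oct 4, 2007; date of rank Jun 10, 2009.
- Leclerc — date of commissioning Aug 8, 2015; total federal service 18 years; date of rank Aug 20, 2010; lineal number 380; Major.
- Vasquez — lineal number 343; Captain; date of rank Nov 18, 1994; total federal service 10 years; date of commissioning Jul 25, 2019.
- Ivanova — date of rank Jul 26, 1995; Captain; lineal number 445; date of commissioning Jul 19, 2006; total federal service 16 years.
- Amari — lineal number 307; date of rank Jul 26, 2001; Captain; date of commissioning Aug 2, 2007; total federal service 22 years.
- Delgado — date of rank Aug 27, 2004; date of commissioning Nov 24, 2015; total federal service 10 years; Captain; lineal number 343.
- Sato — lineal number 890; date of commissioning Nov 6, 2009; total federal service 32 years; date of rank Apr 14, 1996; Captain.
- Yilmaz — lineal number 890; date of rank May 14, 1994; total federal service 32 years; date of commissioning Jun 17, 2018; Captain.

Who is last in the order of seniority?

Yilmaz

By grade: Halvorsen and Leclerc (Major); then Delgado, Vasquez, Ivanova, Amari, Sato and Yilmaz (Captain).
Halvorsen and Leclerc both have total federal service 18 years, so the next rule applies.
Halvorsen and Leclerc both have lineal number 380, so the next rule applies.
Among Halvorsen and Leclerc, by date of commissioning (earlier first): Halvorsen (Oct 4, 2007) before Leclerc (Aug 8, 2015).
Among Delgado, Vasquez, Ivanova, Amari, Sato and Yilmaz, by total federal service (lower first): Delgado and Vasquez (10 years) before Ivanova (16 years) before Amari (22 years) before Sato and Yilmaz (32 years).
Delgado and Vasquez both have lineal number 343, so the next rule applies.
Among Delgado and Vasquez, by date of commissioning (earlier first): Delgado (Nov 24, 2015) before Vasquez (Jul 25, 2019).
Sato and Yilmaz both have lineal number 890, so the next rule applies.
Among Sato and Yilmaz, by date of commissioning (earlier first): Sato (Nov 6, 2009) before Yilmaz (Jun 17, 2018).
Order: Halvorsen, Leclerc, Delgado, Vasquez, Ivanova, Amari, Sato, Yilmaz.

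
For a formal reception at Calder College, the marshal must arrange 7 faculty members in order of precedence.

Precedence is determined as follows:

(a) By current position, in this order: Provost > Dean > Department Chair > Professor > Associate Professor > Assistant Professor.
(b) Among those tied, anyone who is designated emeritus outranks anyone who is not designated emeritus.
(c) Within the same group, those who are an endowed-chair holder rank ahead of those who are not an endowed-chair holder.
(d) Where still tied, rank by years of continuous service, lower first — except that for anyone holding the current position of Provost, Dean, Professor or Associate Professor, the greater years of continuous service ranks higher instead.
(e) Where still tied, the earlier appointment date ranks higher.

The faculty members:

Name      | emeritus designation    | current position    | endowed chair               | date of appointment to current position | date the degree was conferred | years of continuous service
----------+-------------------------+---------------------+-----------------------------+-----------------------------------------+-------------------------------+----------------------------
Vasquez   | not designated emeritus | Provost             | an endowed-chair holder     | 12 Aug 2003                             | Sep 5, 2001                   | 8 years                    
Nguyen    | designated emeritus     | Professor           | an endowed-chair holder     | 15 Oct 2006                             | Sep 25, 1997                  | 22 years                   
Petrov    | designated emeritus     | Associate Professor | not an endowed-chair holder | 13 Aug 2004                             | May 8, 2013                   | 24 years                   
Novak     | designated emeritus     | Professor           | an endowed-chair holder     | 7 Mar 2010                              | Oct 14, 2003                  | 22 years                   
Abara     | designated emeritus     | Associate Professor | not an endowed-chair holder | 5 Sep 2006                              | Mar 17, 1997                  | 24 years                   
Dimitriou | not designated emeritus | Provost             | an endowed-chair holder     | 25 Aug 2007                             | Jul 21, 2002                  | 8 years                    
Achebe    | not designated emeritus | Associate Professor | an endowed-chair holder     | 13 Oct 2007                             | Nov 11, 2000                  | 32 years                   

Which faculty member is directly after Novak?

By current position: Vasquez and Dimitriou (Provost); then Nguyen and Novak (Professor); then Petrov, Abara and Achebe (Associate Professor).
Vasquez and Dimitriou are each not designated emeritus, so the next rule applies.
Vasquez and Dimitriou are each an endowed-chair holder, so the next rule applies.
Vasquez and Dimitriou both have years of continuous service 8 years, so the next rule applies.
Among Vasquez and Dimitriou, by date of appointment to current position (earlier first): Vasquez (12 Aug 2003) before Dimitriou (25 Aug 2007).
Nguyen and Novak are each designated emeritus, so the next rule applies.
Nguyen and Novak are each an endowed-chair holder, so the next rule applies.
Nguyen and Novak both have years of continuous service 22 years, so the next rule applies.
Among Nguyen and Novak, by date of appointment to current position (earlier first): Nguyen (15 Oct 2006) before Novak (7 Mar 2010).
Among Petrov, Abara and Achebe, designated emeritus before not designated emeritus: Petrov and Abara (designated emeritus) before Achebe (not designated emeritus).
Petrov and Abara are each not an endowed-chair holder, so the next rule applies.
Petrov and Abara both have years of continuous service 24 years, so the next rule applies.
Among Petrov and Abara, by date of appointment to current position (earlier first): Petrov (13 Aug 2004) before Abara (5 Sep 2006).
Order: Vasquez, Dimitriou, Nguyen, Novak, Petrov, Abara, Achebe.

Petrov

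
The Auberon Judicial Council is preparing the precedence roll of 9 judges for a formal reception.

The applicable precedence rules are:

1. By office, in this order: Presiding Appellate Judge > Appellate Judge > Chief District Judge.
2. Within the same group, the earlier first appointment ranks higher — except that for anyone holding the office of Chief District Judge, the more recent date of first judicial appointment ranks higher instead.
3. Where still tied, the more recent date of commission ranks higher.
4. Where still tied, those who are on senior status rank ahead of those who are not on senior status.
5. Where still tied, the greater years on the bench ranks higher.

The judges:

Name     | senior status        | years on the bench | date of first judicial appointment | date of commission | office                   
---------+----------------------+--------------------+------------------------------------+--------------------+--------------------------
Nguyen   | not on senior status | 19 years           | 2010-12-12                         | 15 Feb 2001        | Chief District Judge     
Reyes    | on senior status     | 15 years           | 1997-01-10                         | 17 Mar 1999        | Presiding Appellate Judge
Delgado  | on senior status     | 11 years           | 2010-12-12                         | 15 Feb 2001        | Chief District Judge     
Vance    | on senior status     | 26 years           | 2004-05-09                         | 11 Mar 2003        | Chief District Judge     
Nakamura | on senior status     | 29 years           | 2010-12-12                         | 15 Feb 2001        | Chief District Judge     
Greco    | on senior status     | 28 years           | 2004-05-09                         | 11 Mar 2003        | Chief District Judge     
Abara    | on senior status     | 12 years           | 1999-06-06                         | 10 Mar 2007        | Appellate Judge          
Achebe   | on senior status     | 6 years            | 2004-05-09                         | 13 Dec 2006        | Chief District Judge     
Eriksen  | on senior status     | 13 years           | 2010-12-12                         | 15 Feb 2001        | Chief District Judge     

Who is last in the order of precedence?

By office: Reyes (Presiding Appellate Judge); then Abara (Appellate Judge); then Nakamura, Eriksen, Delgado, Nguyen, Achebe, Greco and Vance (Chief District Judge).
Among Nakamura, Eriksen, Delgado, Nguyen, Achebe, Greco and Vance, by date of first judicial appointment (later first) (reversed rule for this group): Nakamura, Eriksen, Delgado and Nguyen (2010-12-12) before Achebe, Greco and Vance (2004-05-09).
Nakamura, Eriksen, Delgado and Nguyen all have date of commission 15 Feb 2001, so the next rule applies.
Among Nakamura, Eriksen, Delgado and Nguyen, on senior status before not on senior status: Nakamura, Eriksen and Delgado (on senior status) before Nguyen (not on senior status).
Among Nakamura, Eriksen and Delgado, by years on the bench (higher first): Nakamura (29 years) before Eriksen (13 years) before Delgado (11 years).
Among Achebe, Greco and Vance, by date of commission (later first): Achebe (13 Dec 2006) before Greco and Vance (11 Mar 2003).
Greco and Vance are each on senior status, so the next rule applies.
Among Greco and Vance, by years on the bench (higher first): Greco (28 years) before Vance (26 years).
Order: Reyes, Abara, Nakamura, Eriksen, Delgado, Nguyen, Achebe, Greco, Vance.

Vance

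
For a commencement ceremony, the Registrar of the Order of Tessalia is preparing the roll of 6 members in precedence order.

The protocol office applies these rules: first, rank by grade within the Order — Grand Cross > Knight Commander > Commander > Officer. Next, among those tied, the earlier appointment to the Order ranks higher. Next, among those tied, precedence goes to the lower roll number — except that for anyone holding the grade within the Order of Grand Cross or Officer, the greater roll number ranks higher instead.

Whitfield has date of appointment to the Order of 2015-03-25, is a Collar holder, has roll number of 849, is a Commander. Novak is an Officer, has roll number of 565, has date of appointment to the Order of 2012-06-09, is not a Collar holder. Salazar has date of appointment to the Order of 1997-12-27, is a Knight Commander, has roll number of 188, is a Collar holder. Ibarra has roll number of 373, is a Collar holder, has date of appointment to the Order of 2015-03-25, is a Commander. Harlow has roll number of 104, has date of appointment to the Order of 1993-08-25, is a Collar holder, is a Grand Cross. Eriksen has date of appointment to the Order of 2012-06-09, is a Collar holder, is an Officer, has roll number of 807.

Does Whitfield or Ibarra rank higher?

Ibarra

By grade within the Order: Harlow (Grand Cross); then Salazar (Knight Commander); then Ibarra and Whitfield (Commander); then Eriksen and Novak (Officer).
Ibarra and Whitfield both have date of appointment to the Order 2015-03-25, so the next rule applies.
Among Ibarra and Whitfield, by roll number (lower first): Ibarra (373) before Whitfield (849).
Eriksen and Novak both have date of appointment to the Order 2012-06-09, so the next rule applies.
Among Eriksen and Novak, by roll number (higher first) (reversed rule for this group): Eriksen (807) before Novak (565).
So Ibarra takes precedence.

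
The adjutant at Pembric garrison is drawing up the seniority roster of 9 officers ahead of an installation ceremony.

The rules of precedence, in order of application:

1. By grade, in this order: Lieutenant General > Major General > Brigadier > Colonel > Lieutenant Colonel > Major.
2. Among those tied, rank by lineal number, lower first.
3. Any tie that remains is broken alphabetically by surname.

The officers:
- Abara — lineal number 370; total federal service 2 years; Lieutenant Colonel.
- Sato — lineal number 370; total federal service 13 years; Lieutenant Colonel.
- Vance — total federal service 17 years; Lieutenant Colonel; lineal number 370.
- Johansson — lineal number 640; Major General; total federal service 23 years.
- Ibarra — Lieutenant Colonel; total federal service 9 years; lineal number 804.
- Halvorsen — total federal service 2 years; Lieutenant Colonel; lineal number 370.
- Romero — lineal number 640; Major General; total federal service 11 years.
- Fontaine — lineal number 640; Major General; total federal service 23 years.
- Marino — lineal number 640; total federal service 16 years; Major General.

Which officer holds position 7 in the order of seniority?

By grade: Fontaine, Johansson, Marino and Romero (Major General); then Abara, Halvorsen, Sato, Vance and Ibarra (Lieutenant Colonel).
Fontaine, Johansson, Marino and Romero all have lineal number 640, so the next rule applies.
Among Fontaine, Johansson, Marino and Romero, alphabetically by surname: Fontaine before Johansson before Marino before Romero.
Among Abara, Halvorsen, Sato, Vance and Ibarra, by lineal number (lower first): Abara, Halvorsen, Sato and Vance (370) before Ibarra (804).
Among Abara, Halvorsen, Sato and Vance, alphabetically by surname: Abara before Halvorsen before Sato before Vance.
Order: Fontaine, Johansson, Marino, Romero, Abara, Halvorsen, Sato, Vance, Ibarra.

Sato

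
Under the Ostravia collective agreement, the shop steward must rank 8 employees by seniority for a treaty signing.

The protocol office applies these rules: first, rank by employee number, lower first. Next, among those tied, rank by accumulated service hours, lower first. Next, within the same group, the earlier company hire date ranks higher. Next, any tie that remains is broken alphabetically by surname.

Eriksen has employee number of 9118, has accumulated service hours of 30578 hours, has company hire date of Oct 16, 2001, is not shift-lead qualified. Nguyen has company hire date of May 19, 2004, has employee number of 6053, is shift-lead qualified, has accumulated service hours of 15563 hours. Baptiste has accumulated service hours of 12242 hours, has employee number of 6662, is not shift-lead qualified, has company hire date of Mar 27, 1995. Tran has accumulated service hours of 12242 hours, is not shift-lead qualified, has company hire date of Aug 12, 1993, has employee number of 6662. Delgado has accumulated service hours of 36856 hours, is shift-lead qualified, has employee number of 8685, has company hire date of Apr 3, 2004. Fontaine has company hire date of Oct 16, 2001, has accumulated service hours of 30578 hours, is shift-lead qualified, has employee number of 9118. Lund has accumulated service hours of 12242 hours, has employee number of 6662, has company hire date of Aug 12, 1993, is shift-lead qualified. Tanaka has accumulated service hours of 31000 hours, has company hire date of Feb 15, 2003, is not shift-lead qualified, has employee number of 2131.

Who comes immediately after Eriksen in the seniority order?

Fontaine

By employee number (lower first): Tanaka (2131); then Nguyen (6053); then Lund, Tran and Baptiste (each 6662); then Delgado (8685); then Eriksen and Fontaine (both 9118).
Lund, Tran and Baptiste all have accumulated service hours 12242 hours, so the next rule applies.
Among Lund, Tran and Baptiste, by company hire date (earlier first): Lund and Tran (Aug 12, 1993) before Baptiste (Mar 27, 1995).
Among Lund and Tran, alphabetically by surname: Lund before Tran.
Eriksen and Fontaine both have accumulated service hours 30578 hours, so the next rule applies.
Eriksen and Fontaine both have company hire date Oct 16, 2001, so the next rule applies.
Among Eriksen and Fontaine, alphabetically by surname: Eriksen before Fontaine.
Order: Tanaka, Nguyen, Lund, Tran, Baptiste, Delgado, Eriksen, Fontaine.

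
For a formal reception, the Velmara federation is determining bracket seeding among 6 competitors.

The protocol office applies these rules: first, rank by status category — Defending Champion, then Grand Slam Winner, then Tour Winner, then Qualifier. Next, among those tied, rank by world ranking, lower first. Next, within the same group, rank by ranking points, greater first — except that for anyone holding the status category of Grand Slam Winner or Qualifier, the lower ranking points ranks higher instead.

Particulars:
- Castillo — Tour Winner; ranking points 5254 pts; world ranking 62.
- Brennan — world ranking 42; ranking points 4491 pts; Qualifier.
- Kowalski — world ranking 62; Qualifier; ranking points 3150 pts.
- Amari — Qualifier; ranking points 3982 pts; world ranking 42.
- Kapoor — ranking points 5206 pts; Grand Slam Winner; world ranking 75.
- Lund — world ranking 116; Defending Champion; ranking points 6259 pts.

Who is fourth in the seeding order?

By status category: Lund (Defending Champion); then Kapoor (Grand Slam Winner); then Castillo (Tour Winner); then Amari, Brennan and Kowalski (Qualifier).
Among Amari, Brennan and Kowalski, by world ranking (lower first): Amari and Brennan (42) before Kowalski (62).
Among Amari and Brennan, by ranking points (lower first) (reversed rule for this group): Amari (3982 pts) before Brennan (4491 pts).
Order: Lund, Kapoor, Castillo, Amari, Brennan, Kowalski.

Amari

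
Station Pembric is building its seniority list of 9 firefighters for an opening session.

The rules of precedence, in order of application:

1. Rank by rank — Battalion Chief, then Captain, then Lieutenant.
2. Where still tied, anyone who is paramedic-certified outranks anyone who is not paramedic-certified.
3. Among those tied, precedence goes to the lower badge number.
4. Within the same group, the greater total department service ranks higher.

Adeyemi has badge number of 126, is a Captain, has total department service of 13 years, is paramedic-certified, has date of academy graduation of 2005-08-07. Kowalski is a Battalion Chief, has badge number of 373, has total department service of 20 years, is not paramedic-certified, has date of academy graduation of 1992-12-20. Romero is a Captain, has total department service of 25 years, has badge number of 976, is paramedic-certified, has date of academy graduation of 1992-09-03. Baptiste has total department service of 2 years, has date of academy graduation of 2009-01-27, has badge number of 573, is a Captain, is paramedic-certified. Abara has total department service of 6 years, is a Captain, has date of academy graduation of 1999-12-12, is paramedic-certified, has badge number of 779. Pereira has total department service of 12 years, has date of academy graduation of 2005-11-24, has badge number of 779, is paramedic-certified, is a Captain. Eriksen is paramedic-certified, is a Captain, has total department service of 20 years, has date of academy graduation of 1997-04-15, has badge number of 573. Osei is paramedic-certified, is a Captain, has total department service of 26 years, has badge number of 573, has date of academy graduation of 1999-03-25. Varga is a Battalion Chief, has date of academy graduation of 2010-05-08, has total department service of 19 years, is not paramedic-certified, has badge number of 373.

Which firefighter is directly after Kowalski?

By rank: Kowalski and Varga (Battalion Chief); then Adeyemi, Osei, Eriksen, Baptiste, Pereira, Abara and Romero (Captain).
Kowalski and Varga are each not paramedic-certified, so the next rule applies.
Kowalski and Varga both have badge number 373, so the next rule applies.
Among Kowalski and Varga, by total department service (higher first): Kowalski (20 years) before Varga (19 years).
Adeyemi, Osei, Eriksen, Baptiste, Pereira, Abara and Romero are each paramedic-certified, so the next rule applies.
Among Adeyemi, Osei, Eriksen, Baptiste, Pereira, Abara and Romero, by badge number (lower first): Adeyemi (126) before Osei, Eriksen and Baptiste (573) before Pereira and Abara (779) before Romero (976).
Among Osei, Eriksen and Baptiste, by total department service (higher first): Osei (26 years) before Eriksen (20 years) before Baptiste (2 years).
Among Pereira and Abara, by total department service (higher first): Pereira (12 years) before Abara (6 years).
Order: Kowalski, Varga, Adeyemi, Osei, Eriksen, Baptiste, Pereira, Abara, Romero.

Varga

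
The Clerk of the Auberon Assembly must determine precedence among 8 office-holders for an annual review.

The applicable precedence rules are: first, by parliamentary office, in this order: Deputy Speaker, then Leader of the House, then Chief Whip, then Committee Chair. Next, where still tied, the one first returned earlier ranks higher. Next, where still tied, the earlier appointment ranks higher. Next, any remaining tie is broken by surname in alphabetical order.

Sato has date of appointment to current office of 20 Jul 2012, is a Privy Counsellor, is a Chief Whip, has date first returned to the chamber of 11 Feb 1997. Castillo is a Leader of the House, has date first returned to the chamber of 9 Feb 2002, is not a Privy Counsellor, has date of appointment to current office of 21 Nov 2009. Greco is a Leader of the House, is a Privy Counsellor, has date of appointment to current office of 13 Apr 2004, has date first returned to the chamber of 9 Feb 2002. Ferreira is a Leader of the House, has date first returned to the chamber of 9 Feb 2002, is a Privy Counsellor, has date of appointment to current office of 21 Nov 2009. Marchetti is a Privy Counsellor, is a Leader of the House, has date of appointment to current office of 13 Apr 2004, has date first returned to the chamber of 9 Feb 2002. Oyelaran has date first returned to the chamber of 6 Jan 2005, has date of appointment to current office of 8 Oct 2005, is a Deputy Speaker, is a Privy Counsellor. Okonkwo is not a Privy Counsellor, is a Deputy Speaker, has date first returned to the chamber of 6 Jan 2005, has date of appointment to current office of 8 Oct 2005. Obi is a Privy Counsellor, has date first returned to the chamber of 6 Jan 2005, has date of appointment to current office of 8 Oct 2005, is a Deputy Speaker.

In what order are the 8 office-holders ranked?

Obi, Okonkwo, Oyelaran, Greco, Marchetti, Castillo, Ferreira, Sato

By parliamentary office: Obi, Okonkwo and Oyelaran (Deputy Speaker); then Greco, Marchetti, Castillo and Ferreira (Leader of the House); then Sato (Chief Whip).
Obi, Okonkwo and Oyelaran all have date first returned to the chamber 6 Jan 2005, so the next rule applies.
Obi, Okonkwo and Oyelaran all have date of appointment to current office 8 Oct 2005, so the next rule applies.
Among Obi, Okonkwo and Oyelaran, alphabetically by surname: Obi before Okonkwo before Oyelaran.
Greco, Marchetti, Castillo and Ferreira all have date first returned to the chamber 9 Feb 2002, so the next rule applies.
Among Greco, Marchetti, Castillo and Ferreira, by date of appointment to current office (earlier first): Greco and Marchetti (13 Apr 2004) before Castillo and Ferreira (21 Nov 2009).
Among Greco and Marchetti, alphabetically by surname: Greco before Marchetti.
Among Castillo and Ferreira, alphabetically by surname: Castillo before Ferreira.
Full order: Obi, Okonkwo, Oyelaran, Greco, Marchetti, Castillo, Ferreira, Sato.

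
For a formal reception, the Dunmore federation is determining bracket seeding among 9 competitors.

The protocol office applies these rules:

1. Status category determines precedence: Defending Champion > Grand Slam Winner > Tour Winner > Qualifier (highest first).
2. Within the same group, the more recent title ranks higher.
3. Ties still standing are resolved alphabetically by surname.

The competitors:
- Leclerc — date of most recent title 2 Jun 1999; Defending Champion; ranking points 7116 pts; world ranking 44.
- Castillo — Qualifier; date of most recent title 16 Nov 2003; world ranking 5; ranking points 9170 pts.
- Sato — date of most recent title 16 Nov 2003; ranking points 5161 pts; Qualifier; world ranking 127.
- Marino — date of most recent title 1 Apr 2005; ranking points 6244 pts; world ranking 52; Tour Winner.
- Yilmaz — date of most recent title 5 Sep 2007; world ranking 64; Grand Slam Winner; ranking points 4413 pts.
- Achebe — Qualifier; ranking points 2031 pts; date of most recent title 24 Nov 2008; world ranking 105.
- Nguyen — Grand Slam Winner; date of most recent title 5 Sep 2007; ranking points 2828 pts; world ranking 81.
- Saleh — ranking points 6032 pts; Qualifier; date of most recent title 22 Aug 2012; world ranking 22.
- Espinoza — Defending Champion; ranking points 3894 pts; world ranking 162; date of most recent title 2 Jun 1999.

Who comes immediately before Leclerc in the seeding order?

By status category: Espinoza and Leclerc (Defending Champion); then Nguyen and Yilmaz (Grand Slam Winner); then Marino (Tour Winner); then Saleh, Achebe, Castillo and Sato (Qualifier).
Espinoza and Leclerc both have date of most recent title 2 Jun 1999, so the next rule applies.
Among Espinoza and Leclerc, alphabetically by surname: Espinoza before Leclerc.
Nguyen and Yilmaz both have date of most recent title 5 Sep 2007, so the next rule applies.
Among Nguyen and Yilmaz, alphabetically by surname: Nguyen before Yilmaz.
Among Saleh, Achebe, Castillo and Sato, by date of most recent title (later first): Saleh (22 Aug 2012) before Achebe (24 Nov 2008) before Castillo and Sato (16 Nov 2003).
Among Castillo and Sato, alphabetically by surname: Castillo before Sato.
Order: Espinoza, Leclerc, Nguyen, Yilmaz, Marino, Saleh, Achebe, Castillo, Sato.

Espinoza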